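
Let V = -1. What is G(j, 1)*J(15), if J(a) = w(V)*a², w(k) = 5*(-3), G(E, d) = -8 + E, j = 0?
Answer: 27000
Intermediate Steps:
w(k) = -15
J(a) = -15*a²
G(j, 1)*J(15) = (-8 + 0)*(-15*15²) = -(-120)*225 = -8*(-3375) = 27000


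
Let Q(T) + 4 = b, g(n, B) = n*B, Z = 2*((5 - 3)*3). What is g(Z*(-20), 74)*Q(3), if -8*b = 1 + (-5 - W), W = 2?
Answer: 57720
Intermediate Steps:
Z = 12 (Z = 2*(2*3) = 2*6 = 12)
g(n, B) = B*n
b = 3/4 (b = -(1 + (-5 - 1*2))/8 = -(1 + (-5 - 2))/8 = -(1 - 7)/8 = -1/8*(-6) = 3/4 ≈ 0.75000)
Q(T) = -13/4 (Q(T) = -4 + 3/4 = -13/4)
g(Z*(-20), 74)*Q(3) = (74*(12*(-20)))*(-13/4) = (74*(-240))*(-13/4) = -17760*(-13/4) = 57720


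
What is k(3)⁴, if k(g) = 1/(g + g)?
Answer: 1/1296 ≈ 0.00077160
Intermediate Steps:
k(g) = 1/(2*g)
k(3)⁴ = ((½)/3)⁴ = ((½)*(⅓))⁴ = (⅙)⁴ = 1/1296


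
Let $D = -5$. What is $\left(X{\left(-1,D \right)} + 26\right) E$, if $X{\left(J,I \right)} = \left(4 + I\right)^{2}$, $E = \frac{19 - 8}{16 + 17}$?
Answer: $9$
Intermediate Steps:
$E = \frac{1}{3}$ ($E = \frac{11}{33} = 11 \cdot \frac{1}{33} = \frac{1}{3} \approx 0.33333$)
$\left(X{\left(-1,D \right)} + 26\right) E = \left(\left(4 - 5\right)^{2} + 26\right) \frac{1}{3} = \left(\left(-1\right)^{2} + 26\right) \frac{1}{3} = \left(1 + 26\right) \frac{1}{3} = 27 \cdot \frac{1}{3} = 9$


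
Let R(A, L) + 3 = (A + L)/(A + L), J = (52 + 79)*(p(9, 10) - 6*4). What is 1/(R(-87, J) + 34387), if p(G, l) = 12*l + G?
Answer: 1/34385 ≈ 2.9082e-5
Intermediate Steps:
p(G, l) = G + 12*l
J = 13755 (J = (52 + 79)*((9 + 12*10) - 6*4) = 131*((9 + 120) - 24) = 131*(129 - 24) = 131*105 = 13755)
R(A, L) = -2 (R(A, L) = -3 + (A + L)/(A + L) = -3 + 1 = -2)
1/(R(-87, J) + 34387) = 1/(-2 + 34387) = 1/34385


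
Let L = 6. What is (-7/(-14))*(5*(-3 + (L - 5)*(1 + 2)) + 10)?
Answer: 5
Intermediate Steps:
(-7/(-14))*(5*(-3 + (L - 5)*(1 + 2)) + 10) = (-7/(-14))*(5*(-3 + (6 - 5)*(1 + 2)) + 10) = (-7*(-1/14))*(5*(-3 + 1*3) + 10) = (5*(-3 + 3) + 10)/2 = (5*0 + 10)/2 = (0 + 10)/2 = (½)*10 = 5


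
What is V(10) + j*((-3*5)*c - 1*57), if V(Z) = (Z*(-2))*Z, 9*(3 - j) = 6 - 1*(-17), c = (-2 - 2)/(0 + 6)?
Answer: -1988/9 ≈ -220.89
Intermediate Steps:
c = -⅔ (c = -4/6 = -4*⅙ = -⅔ ≈ -0.66667)
j = 4/9 (j = 3 - (6 - 1*(-17))/9 = 3 - (6 + 17)/9 = 3 - ⅑*23 = 3 - 23/9 = 4/9 ≈ 0.44444)
V(Z) = -2*Z² (V(Z) = (-2*Z)*Z = -2*Z²)
V(10) + j*((-3*5)*c - 1*57) = -2*10² + 4*(-3*5*(-⅔) - 1*57)/9 = -2*100 + 4*(-15*(-⅔) - 57)/9 = -200 + 4*(10 - 57)/9 = -200 + (4/9)*(-47) = -200 - 188/9 = -1988/9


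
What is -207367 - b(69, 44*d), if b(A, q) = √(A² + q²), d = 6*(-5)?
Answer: -207367 - 3*√194129 ≈ -2.0869e+5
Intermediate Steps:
d = -30
-207367 - b(69, 44*d) = -207367 - √(69² + (44*(-30))²) = -207367 - √(4761 + (-1320)²) = -207367 - √(4761 + 1742400) = -207367 - √1747161 = -207367 - 3*√194129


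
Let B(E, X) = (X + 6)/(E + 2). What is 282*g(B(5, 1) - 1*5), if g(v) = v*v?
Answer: 4512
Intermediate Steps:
B(E, X) = (6 + X)/(2 + E)
g(v) = v²
282*g(B(5, 1) - 1*5) = 282*((6 + 1)/(2 + 5) - 1*5)² = 282*(7/7 - 5)² = 282*((⅐)*7 - 5)² = 282*(1 - 5)² = 282*(-4)² = 282*16 = 4512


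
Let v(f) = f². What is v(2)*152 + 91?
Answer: 699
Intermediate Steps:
v(2)*152 + 91 = 2²*152 + 91 = 4*152 + 91 = 608 + 91 = 699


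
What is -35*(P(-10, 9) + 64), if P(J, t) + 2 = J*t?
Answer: 980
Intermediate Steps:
P(J, t) = -2 + J*t
-35*(P(-10, 9) + 64) = -35*((-2 - 10*9) + 64) = -35*((-2 - 90) + 64) = -35*(-92 + 64) = -35*(-28) = 980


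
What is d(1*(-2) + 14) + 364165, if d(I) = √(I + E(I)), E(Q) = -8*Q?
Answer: 364165 + 2*I*√21 ≈ 3.6417e+5 + 9.1651*I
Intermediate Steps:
d(I) = √7*√(-I) (d(I) = √(I - 8*I) = √(-7*I) = √7*√(-I))
d(1*(-2) + 14) + 364165 = √7*√(-(1*(-2) + 14)) + 364165 = √7*√(-(-2 + 14)) + 364165 = √7*√(-1*12) + 364165 = √7*√(-12) + 364165 = √7*(2*I*√3) + 364165 = 2*I*√21 + 364165 = 364165 + 2*I*√21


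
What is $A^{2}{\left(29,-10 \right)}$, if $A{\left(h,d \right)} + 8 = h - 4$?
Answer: $289$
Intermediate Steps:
$A{\left(h,d \right)} = -12 + h$ ($A{\left(h,d \right)} = -8 + \left(h - 4\right) = -8 + \left(-4 + h\right) = -12 + h$)
$A^{2}{\left(29,-10 \right)} = \left(-12 + 29\right)^{2} = 17^{2} = 289$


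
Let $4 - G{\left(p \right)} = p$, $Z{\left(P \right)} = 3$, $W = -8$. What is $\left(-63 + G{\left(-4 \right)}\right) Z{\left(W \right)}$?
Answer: $-165$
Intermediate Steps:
$G{\left(p \right)} = 4 - p$
$\left(-63 + G{\left(-4 \right)}\right) Z{\left(W \right)} = \left(-63 + \left(4 - -4\right)\right) 3 = \left(-63 + \left(4 + 4\right)\right) 3 = \left(-63 + 8\right) 3 = \left(-55\right) 3 = -165$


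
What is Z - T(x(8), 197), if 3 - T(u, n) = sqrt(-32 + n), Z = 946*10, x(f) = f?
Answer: 9457 + sqrt(165) ≈ 9469.8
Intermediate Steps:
Z = 9460
T(u, n) = 3 - sqrt(-32 + n)
Z - T(x(8), 197) = 9460 - (3 - sqrt(-32 + 197)) = 9460 - (3 - sqrt(165)) = 9460 + (-3 + sqrt(165)) = 9457 + sqrt(165)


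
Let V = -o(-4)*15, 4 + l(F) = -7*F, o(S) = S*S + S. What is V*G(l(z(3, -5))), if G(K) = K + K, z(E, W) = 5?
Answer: 14040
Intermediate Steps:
o(S) = S + S² (o(S) = S² + S = S + S²)
l(F) = -4 - 7*F
V = -180 (V = -(-4)*(1 - 4)*15 = -(-4)*(-3)*15 = -1*12*15 = -12*15 = -180)
G(K) = 2*K
V*G(l(z(3, -5))) = -360*(-4 - 7*5) = -360*(-4 - 35) = -360*(-39) = -180*(-78) = 14040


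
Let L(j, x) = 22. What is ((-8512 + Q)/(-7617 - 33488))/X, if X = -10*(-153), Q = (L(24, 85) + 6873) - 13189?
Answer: 7403/31445325 ≈ 0.00023542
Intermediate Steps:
Q = -6294 (Q = (22 + 6873) - 13189 = 6895 - 13189 = -6294)
X = 1530
((-8512 + Q)/(-7617 - 33488))/X = ((-8512 - 6294)/(-7617 - 33488))/1530 = -14806/(-41105)*(1/1530) = -14806*(-1/41105)*(1/1530) = (14806/41105)*(1/1530) = 7403/31445325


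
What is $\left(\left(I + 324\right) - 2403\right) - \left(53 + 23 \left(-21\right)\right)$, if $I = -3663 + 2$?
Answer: $-5310$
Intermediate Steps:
$I = -3661$
$\left(\left(I + 324\right) - 2403\right) - \left(53 + 23 \left(-21\right)\right) = \left(\left(-3661 + 324\right) - 2403\right) - \left(53 + 23 \left(-21\right)\right) = \left(-3337 - 2403\right) - \left(53 - 483\right) = -5740 - -430 = -5740 + 430 = -5310$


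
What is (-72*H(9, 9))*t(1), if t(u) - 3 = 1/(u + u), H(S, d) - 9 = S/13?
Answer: -31752/13 ≈ -2442.5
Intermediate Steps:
H(S, d) = 9 + S/13
t(u) = 3 + 1/(2*u) (t(u) = 3 + 1/(u + u) = 3 + 1/(2*u))
(-72*H(9, 9))*t(1) = (-72*(9 + (1/13)*9))*(3 + (1/2)/1) = (-72*(9 + 9/13))*(3 + (1/2)*1) = (-72*126/13)*(3 + 1/2) = -9072/13*7/2 = -31752/13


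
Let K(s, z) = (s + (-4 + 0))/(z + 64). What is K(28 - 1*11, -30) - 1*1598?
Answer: -54319/34 ≈ -1597.6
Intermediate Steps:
K(s, z) = (-4 + s)/(64 + z) (K(s, z) = (s - 4)/(64 + z) = (-4 + s)/(64 + z))
K(28 - 1*11, -30) - 1*1598 = (-4 + (28 - 1*11))/(64 - 30) - 1*1598 = (-4 + (28 - 11))/34 - 1598 = (-4 + 17)/34 - 1598 = (1/34)*13 - 1598 = 13/34 - 1598 = -54319/34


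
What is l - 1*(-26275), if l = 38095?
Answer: 64370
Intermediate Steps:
l - 1*(-26275) = 38095 - 1*(-26275) = 38095 + 26275 = 64370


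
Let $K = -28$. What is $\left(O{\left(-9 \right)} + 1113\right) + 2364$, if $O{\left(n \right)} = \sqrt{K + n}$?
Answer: $3477 + i \sqrt{37} \approx 3477.0 + 6.0828 i$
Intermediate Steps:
$O{\left(n \right)} = \sqrt{-28 + n}$
$\left(O{\left(-9 \right)} + 1113\right) + 2364 = \left(\sqrt{-28 - 9} + 1113\right) + 2364 = \left(\sqrt{-37} + 1113\right) + 2364 = \left(i \sqrt{37} + 1113\right) + 2364 = \left(1113 + i \sqrt{37}\right) + 2364 = 3477 + i \sqrt{37}$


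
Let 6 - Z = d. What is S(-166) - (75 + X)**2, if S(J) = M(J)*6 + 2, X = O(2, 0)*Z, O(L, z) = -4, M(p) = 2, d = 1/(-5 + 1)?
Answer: -2486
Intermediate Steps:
d = -1/4 (d = 1/(-4) = -1/4 ≈ -0.25000)
Z = 25/4 (Z = 6 - 1*(-1/4) = 6 + 1/4 = 25/4 ≈ 6.2500)
X = -25 (X = -4*25/4 = -25)
S(J) = 14 (S(J) = 2*6 + 2 = 12 + 2 = 14)
S(-166) - (75 + X)**2 = 14 - (75 - 25)**2 = 14 - 1*50**2 = 14 - 1*2500 = 14 - 2500 = -2486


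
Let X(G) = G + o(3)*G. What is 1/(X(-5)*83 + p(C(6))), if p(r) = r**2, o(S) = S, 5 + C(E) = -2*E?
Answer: -1/1371 ≈ -0.00072939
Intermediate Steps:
C(E) = -5 - 2*E
X(G) = 4*G (X(G) = G + 3*G = 4*G)
1/(X(-5)*83 + p(C(6))) = 1/((4*(-5))*83 + (-5 - 2*6)**2) = 1/(-20*83 + (-5 - 12)**2) = 1/(-1660 + (-17)**2) = 1/(-1660 + 289) = 1/(-1371) = -1/1371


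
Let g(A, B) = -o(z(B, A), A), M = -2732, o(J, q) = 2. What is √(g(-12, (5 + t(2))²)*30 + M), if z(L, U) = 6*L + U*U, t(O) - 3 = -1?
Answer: 2*I*√698 ≈ 52.839*I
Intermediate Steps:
t(O) = 2 (t(O) = 3 - 1 = 2)
z(L, U) = U² + 6*L (z(L, U) = 6*L + U² = U² + 6*L)
g(A, B) = -2 (g(A, B) = -1*2 = -2)
√(g(-12, (5 + t(2))²)*30 + M) = √(-2*30 - 2732) = √(-60 - 2732) = √(-2792) = 2*I*√698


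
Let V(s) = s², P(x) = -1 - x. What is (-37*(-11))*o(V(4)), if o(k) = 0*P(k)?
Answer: 0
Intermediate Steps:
o(k) = 0 (o(k) = 0*(-1 - k) = 0)
(-37*(-11))*o(V(4)) = -37*(-11)*0 = 407*0 = 0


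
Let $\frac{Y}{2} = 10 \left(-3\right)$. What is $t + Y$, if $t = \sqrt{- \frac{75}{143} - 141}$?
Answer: $-60 + \frac{i \sqrt{2894034}}{143} \approx -60.0 + 11.896 i$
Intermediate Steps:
$t = \frac{i \sqrt{2894034}}{143}$ ($t = \sqrt{\left(-75\right) \frac{1}{143} - 141} = \sqrt{- \frac{75}{143} - 141} = \sqrt{- \frac{20238}{143}} = \frac{i \sqrt{2894034}}{143} \approx 11.896 i$)
$Y = -60$ ($Y = 2 \cdot 10 \left(-3\right) = 2 \left(-30\right) = -60$)
$t + Y = \frac{i \sqrt{2894034}}{143} - 60 = -60 + \frac{i \sqrt{2894034}}{143}$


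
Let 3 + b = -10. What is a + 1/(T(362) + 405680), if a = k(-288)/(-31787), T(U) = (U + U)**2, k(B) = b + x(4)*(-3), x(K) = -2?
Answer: 934397/4222476096 ≈ 0.00022129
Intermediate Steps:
b = -13 (b = -3 - 10 = -13)
k(B) = -7 (k(B) = -13 - 2*(-3) = -13 + 6 = -7)
T(U) = 4*U**2 (T(U) = (2*U)**2 = 4*U**2)
a = 1/4541 (a = -7/(-31787) = -7*(-1/31787) = 1/4541 ≈ 0.00022022)
a + 1/(T(362) + 405680) = 1/4541 + 1/(4*362**2 + 405680) = 1/4541 + 1/(4*131044 + 405680) = 1/4541 + 1/(524176 + 405680) = 1/4541 + 1/929856 = 934397/4222476096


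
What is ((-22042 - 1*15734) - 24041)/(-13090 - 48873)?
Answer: 61817/61963 ≈ 0.99764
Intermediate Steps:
((-22042 - 1*15734) - 24041)/(-13090 - 48873) = ((-22042 - 15734) - 24041)/(-61963) = (-37776 - 24041)*(-1/61963) = -61817*(-1/61963) = 61817/61963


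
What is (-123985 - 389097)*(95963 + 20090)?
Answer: -59544705346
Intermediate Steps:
(-123985 - 389097)*(95963 + 20090) = -513082*116053 = -59544705346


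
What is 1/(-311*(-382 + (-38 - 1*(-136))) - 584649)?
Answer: -1/496325 ≈ -2.0148e-6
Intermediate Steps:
1/(-311*(-382 + (-38 - 1*(-136))) - 584649) = 1/(-311*(-382 + (-38 + 136)) - 584649) = 1/(-311*(-382 + 98) - 584649) = 1/(-311*(-284) - 584649) = 1/(88324 - 584649) = 1/(-496325) = -1/496325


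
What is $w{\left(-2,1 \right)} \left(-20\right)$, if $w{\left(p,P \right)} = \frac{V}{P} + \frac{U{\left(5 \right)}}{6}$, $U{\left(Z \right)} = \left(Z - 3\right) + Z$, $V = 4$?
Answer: $- \frac{310}{3} \approx -103.33$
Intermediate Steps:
$U{\left(Z \right)} = -3 + 2 Z$ ($U{\left(Z \right)} = \left(-3 + Z\right) + Z = -3 + 2 Z$)
$w{\left(p,P \right)} = \frac{7}{6} + \frac{4}{P}$ ($w{\left(p,P \right)} = \frac{4}{P} + \frac{-3 + 2 \cdot 5}{6} = \frac{4}{P} + \left(-3 + 10\right) \frac{1}{6} = \frac{4}{P} + 7 \cdot \frac{1}{6} = \frac{4}{P} + \frac{7}{6} = \frac{7}{6} + \frac{4}{P}$)
$w{\left(-2,1 \right)} \left(-20\right) = \left(\frac{7}{6} + \frac{4}{1}\right) \left(-20\right) = \left(\frac{7}{6} + 4 \cdot 1\right) \left(-20\right) = \left(\frac{7}{6} + 4\right) \left(-20\right) = \frac{31}{6} \left(-20\right) = - \frac{310}{3}$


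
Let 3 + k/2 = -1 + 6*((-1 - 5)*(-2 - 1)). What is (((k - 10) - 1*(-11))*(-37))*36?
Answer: -278388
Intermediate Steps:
k = 208 (k = -6 + 2*(-1 + 6*((-1 - 5)*(-2 - 1))) = -6 + 2*(-1 + 6*(-6*(-3))) = -6 + 2*(-1 + 6*18) = -6 + 2*(-1 + 108) = -6 + 2*107 = -6 + 214 = 208)
(((k - 10) - 1*(-11))*(-37))*36 = (((208 - 10) - 1*(-11))*(-37))*36 = ((198 + 11)*(-37))*36 = (209*(-37))*36 = -7733*36 = -278388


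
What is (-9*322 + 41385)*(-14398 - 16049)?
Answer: -1171813689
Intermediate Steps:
(-9*322 + 41385)*(-14398 - 16049) = (-2898 + 41385)*(-30447) = 38487*(-30447) = -1171813689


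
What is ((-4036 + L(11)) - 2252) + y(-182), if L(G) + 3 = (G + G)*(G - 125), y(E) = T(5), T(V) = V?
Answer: -8794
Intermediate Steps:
y(E) = 5
L(G) = -3 + 2*G*(-125 + G) (L(G) = -3 + (G + G)*(G - 125) = -3 + (2*G)*(-125 + G) = -3 + 2*G*(-125 + G))
((-4036 + L(11)) - 2252) + y(-182) = ((-4036 + (-3 - 250*11 + 2*11²)) - 2252) + 5 = ((-4036 + (-3 - 2750 + 2*121)) - 2252) + 5 = ((-4036 + (-3 - 2750 + 242)) - 2252) + 5 = ((-4036 - 2511) - 2252) + 5 = (-6547 - 2252) + 5 = -8799 + 5 = -8794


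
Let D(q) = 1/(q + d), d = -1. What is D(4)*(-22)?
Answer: -22/3 ≈ -7.3333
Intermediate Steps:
D(q) = 1/(-1 + q) (D(q) = 1/(q - 1) = 1/(-1 + q))
D(4)*(-22) = -22/(-1 + 4) = -22/3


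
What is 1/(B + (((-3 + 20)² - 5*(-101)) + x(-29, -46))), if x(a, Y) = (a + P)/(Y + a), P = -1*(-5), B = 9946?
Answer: 25/268508 ≈ 9.3107e-5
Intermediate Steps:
P = 5
x(a, Y) = (5 + a)/(Y + a) (x(a, Y) = (a + 5)/(Y + a) = (5 + a)/(Y + a))
1/(B + (((-3 + 20)² - 5*(-101)) + x(-29, -46))) = 1/(9946 + (((-3 + 20)² - 5*(-101)) + (5 - 29)/(-46 - 29))) = 1/(9946 + ((17² + 505) - 24/(-75))) = 1/(9946 + ((289 + 505) - 1/75*(-24))) = 1/(9946 + (794 + 8/25)) = 1/(9946 + 19858/25) = 1/(268508/25) = 25/268508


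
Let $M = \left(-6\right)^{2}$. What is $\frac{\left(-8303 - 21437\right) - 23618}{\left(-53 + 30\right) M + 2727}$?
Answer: $- \frac{17786}{633} \approx -28.098$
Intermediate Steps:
$M = 36$
$\frac{\left(-8303 - 21437\right) - 23618}{\left(-53 + 30\right) M + 2727} = \frac{\left(-8303 - 21437\right) - 23618}{\left(-53 + 30\right) 36 + 2727} = \frac{\left(-8303 - 21437\right) - 23618}{\left(-23\right) 36 + 2727} = \frac{-29740 - 23618}{-828 + 2727} = - \frac{53358}{1899} = \left(-53358\right) \frac{1}{1899} = - \frac{17786}{633}$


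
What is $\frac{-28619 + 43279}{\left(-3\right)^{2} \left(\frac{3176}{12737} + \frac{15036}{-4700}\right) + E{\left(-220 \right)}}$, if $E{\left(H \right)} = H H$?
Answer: $\frac{4668110500}{15403316399} \approx 0.30306$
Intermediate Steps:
$E{\left(H \right)} = H^{2}$
$\frac{-28619 + 43279}{\left(-3\right)^{2} \left(\frac{3176}{12737} + \frac{15036}{-4700}\right) + E{\left(-220 \right)}} = \frac{-28619 + 43279}{\left(-3\right)^{2} \left(\frac{3176}{12737} + \frac{15036}{-4700}\right) + \left(-220\right)^{2}} = \frac{14660}{9 \left(3176 \cdot \frac{1}{12737} + 15036 \left(- \frac{1}{4700}\right)\right) + 48400} = \frac{14660}{9 \left(\frac{3176}{12737} - \frac{3759}{1175}\right) + 48400} = \frac{14660}{9 \left(- \frac{939289}{318425}\right) + 48400} = \frac{14660}{- \frac{8453601}{318425} + 48400} = \frac{14660}{\frac{15403316399}{318425}} = 14660 \cdot \frac{318425}{15403316399} = \frac{4668110500}{15403316399}$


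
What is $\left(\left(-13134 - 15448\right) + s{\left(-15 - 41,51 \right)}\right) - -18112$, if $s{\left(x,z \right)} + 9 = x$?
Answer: $-10535$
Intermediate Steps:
$s{\left(x,z \right)} = -9 + x$
$\left(\left(-13134 - 15448\right) + s{\left(-15 - 41,51 \right)}\right) - -18112 = \left(\left(-13134 - 15448\right) - 65\right) - -18112 = \left(-28582 - 65\right) + 18112 = -28647 + 18112 = -10535$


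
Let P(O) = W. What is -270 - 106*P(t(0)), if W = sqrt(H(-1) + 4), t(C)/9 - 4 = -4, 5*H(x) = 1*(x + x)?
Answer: -270 - 318*sqrt(10)/5 ≈ -471.12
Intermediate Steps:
H(x) = 2*x/5 (H(x) = (1*(x + x))/5 = (1*(2*x))/5 = (2*x)/5 = 2*x/5)
t(C) = 0 (t(C) = 36 + 9*(-4) = 36 - 36 = 0)
W = 3*sqrt(10)/5 (W = sqrt((2/5)*(-1) + 4) = sqrt(-2/5 + 4) = sqrt(18/5) = 3*sqrt(10)/5 ≈ 1.8974)
P(O) = 3*sqrt(10)/5
-270 - 106*P(t(0)) = -270 - 318*sqrt(10)/5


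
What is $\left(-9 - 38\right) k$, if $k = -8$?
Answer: $376$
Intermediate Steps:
$\left(-9 - 38\right) k = \left(-9 - 38\right) \left(-8\right) = \left(-47\right) \left(-8\right) = 376$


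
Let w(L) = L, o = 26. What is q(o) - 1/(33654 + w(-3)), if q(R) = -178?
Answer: -5989879/33651 ≈ -178.00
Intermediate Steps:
q(o) - 1/(33654 + w(-3)) = -178 - 1/(33654 - 3) = -178 - 1/33651 = -5989879/33651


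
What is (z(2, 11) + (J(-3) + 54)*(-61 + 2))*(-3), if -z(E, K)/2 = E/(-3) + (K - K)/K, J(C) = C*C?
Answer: 11147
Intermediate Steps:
J(C) = C²
z(E, K) = 2*E/3 (z(E, K) = -2*(E/(-3) + (K - K)/K) = -2*(E*(-⅓) + 0/K) = -2*(-E/3 + 0) = -(-2)*E/3 = 2*E/3)
(z(2, 11) + (J(-3) + 54)*(-61 + 2))*(-3) = ((⅔)*2 + ((-3)² + 54)*(-61 + 2))*(-3) = (4/3 + (9 + 54)*(-59))*(-3) = (4/3 + 63*(-59))*(-3) = (4/3 - 3717)*(-3) = -11147/3*(-3) = 11147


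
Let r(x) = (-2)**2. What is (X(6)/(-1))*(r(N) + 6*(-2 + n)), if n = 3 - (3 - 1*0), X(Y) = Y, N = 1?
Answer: 48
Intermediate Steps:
r(x) = 4
n = 0 (n = 3 - (3 + 0) = 3 - 1*3 = 3 - 3 = 0)
(X(6)/(-1))*(r(N) + 6*(-2 + n)) = (6/(-1))*(4 + 6*(-2 + 0)) = (-1*6)*(4 + 6*(-2)) = -6*(4 - 12) = -6*(-8) = 48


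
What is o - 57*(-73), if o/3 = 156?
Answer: 4629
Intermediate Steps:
o = 468 (o = 3*156 = 468)
o - 57*(-73) = 468 - 57*(-73) = 468 + 4161 = 4629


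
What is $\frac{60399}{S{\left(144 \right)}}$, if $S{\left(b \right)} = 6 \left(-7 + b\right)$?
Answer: $\frac{20133}{274} \approx 73.478$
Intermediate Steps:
$S{\left(b \right)} = -42 + 6 b$
$\frac{60399}{S{\left(144 \right)}} = \frac{60399}{-42 + 6 \cdot 144} = \frac{60399}{-42 + 864} = \frac{60399}{822} = 60399 \cdot \frac{1}{822} = \frac{20133}{274}$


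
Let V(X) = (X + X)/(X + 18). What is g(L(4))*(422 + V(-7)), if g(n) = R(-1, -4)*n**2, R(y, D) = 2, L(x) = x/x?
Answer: 9256/11 ≈ 841.45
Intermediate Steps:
L(x) = 1
V(X) = 2*X/(18 + X) (V(X) = (2*X)/(18 + X) = 2*X/(18 + X))
g(n) = 2*n**2
g(L(4))*(422 + V(-7)) = (2*1**2)*(422 + 2*(-7)/(18 - 7)) = (2*1)*(422 + 2*(-7)/11) = 2*(422 + 2*(-7)*(1/11)) = 2*(422 - 14/11) = 2*(4628/11) = 9256/11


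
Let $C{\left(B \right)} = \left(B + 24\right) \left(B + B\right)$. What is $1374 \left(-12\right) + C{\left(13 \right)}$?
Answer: $-15526$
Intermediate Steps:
$C{\left(B \right)} = 2 B \left(24 + B\right)$ ($C{\left(B \right)} = \left(24 + B\right) 2 B = 2 B \left(24 + B\right)$)
$1374 \left(-12\right) + C{\left(13 \right)} = 1374 \left(-12\right) + 2 \cdot 13 \left(24 + 13\right) = -16488 + 2 \cdot 13 \cdot 37 = -16488 + 962 = -15526$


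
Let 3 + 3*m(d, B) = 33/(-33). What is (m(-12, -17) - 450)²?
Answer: 1833316/9 ≈ 2.0370e+5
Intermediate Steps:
m(d, B) = -4/3 (m(d, B) = -1 + (33/(-33))/3 = -1 + (33*(-1/33))/3 = -1 + (⅓)*(-1) = -1 - ⅓ = -4/3)
(m(-12, -17) - 450)² = (-4/3 - 450)² = (-1354/3)² = 1833316/9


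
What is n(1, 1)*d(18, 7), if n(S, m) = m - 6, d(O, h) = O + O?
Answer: -180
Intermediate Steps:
d(O, h) = 2*O
n(S, m) = -6 + m
n(1, 1)*d(18, 7) = (-6 + 1)*(2*18) = -5*36 = -180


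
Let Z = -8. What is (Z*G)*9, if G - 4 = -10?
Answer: 432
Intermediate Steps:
G = -6 (G = 4 - 10 = -6)
(Z*G)*9 = -8*(-6)*9 = 48*9 = 432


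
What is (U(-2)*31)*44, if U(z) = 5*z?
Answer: -13640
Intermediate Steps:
(U(-2)*31)*44 = ((5*(-2))*31)*44 = -10*31*44 = -310*44 = -13640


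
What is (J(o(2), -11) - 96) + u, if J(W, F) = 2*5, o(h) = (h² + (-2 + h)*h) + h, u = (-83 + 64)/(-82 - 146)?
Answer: -1031/12 ≈ -85.917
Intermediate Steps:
u = 1/12 (u = -19/(-228) = -19*(-1/228) = 1/12 ≈ 0.083333)
o(h) = h + h² + h*(-2 + h) (o(h) = (h² + h*(-2 + h)) + h = h + h² + h*(-2 + h))
J(W, F) = 10
(J(o(2), -11) - 96) + u = (10 - 96) + 1/12 = -86 + 1/12 = -1031/12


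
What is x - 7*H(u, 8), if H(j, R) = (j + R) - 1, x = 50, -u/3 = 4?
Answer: 85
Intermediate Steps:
u = -12 (u = -3*4 = -12)
H(j, R) = -1 + R + j (H(j, R) = (R + j) - 1 = -1 + R + j)
x - 7*H(u, 8) = 50 - 7*(-1 + 8 - 12) = 50 - 7*(-5) = 50 + 35 = 85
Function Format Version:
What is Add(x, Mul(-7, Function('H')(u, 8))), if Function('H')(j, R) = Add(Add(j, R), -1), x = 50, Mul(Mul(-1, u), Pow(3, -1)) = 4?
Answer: 85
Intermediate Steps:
u = -12 (u = Mul(-3, 4) = -12)
Function('H')(j, R) = Add(-1, R, j) (Function('H')(j, R) = Add(Add(R, j), -1) = Add(-1, R, j))
Add(x, Mul(-7, Function('H')(u, 8))) = Add(50, Mul(-7, Add(-1, 8, -12))) = Add(50, Mul(-7, -5)) = Add(50, 35) = 85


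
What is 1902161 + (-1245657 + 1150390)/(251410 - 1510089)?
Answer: 2394210200586/1258679 ≈ 1.9022e+6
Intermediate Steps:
1902161 + (-1245657 + 1150390)/(251410 - 1510089) = 1902161 - 95267/(-1258679) = 1902161 - 95267*(-1/1258679) = 1902161 + 95267/1258679 = 2394210200586/1258679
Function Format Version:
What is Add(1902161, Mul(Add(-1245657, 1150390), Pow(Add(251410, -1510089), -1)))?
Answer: Rational(2394210200586, 1258679) ≈ 1.9022e+6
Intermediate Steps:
Add(1902161, Mul(Add(-1245657, 1150390), Pow(Add(251410, -1510089), -1))) = Add(1902161, Mul(-95267, Pow(-1258679, -1))) = Add(1902161, Mul(-95267, Rational(-1, 1258679))) = Add(1902161, Rational(95267, 1258679)) = Rational(2394210200586, 1258679)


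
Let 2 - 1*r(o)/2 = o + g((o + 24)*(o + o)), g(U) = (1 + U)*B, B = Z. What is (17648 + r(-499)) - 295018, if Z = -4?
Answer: 3516040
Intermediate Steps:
B = -4
g(U) = -4 - 4*U (g(U) = (1 + U)*(-4) = -4 - 4*U)
r(o) = 12 - 2*o + 16*o*(24 + o) (r(o) = 4 - 2*(o + (-4 - 4*(o + 24)*(o + o))) = 4 - 2*(o + (-4 - 4*(24 + o)*2*o)) = 4 - 2*(o + (-4 - 8*o*(24 + o))) = 4 - 2*(-4 + o - 8*o*(24 + o)) = 4 + (8 - 2*o + 16*o*(24 + o)) = 12 - 2*o + 16*o*(24 + o))
(17648 + r(-499)) - 295018 = (17648 + (12 + 16*(-499)² + 382*(-499))) - 295018 = (17648 + (12 + 16*249001 - 190618)) - 295018 = (17648 + (12 + 3984016 - 190618)) - 295018 = (17648 + 3793410) - 295018 = 3811058 - 295018 = 3516040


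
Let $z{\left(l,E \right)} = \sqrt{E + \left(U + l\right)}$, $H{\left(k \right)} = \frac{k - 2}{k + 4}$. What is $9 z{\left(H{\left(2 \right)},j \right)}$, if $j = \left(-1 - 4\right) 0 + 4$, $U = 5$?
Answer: $27$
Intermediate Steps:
$j = 4$ ($j = \left(-5\right) 0 + 4 = 0 + 4 = 4$)
$H{\left(k \right)} = \frac{-2 + k}{4 + k}$
$z{\left(l,E \right)} = \sqrt{5 + E + l}$ ($z{\left(l,E \right)} = \sqrt{E + \left(5 + l\right)} = \sqrt{5 + E + l}$)
$9 z{\left(H{\left(2 \right)},j \right)} = 9 \sqrt{5 + 4 + \frac{-2 + 2}{4 + 2}} = 9 \sqrt{5 + 4 + \frac{1}{6} \cdot 0} = 9 \sqrt{5 + 4 + 0} = 9 \sqrt{9} = 9 \cdot 3 = 27$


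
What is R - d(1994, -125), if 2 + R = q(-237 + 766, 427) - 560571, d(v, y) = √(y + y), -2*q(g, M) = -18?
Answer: -560564 - 5*I*√10 ≈ -5.6056e+5 - 15.811*I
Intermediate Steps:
q(g, M) = 9 (q(g, M) = -½*(-18) = 9)
d(v, y) = √2*√y (d(v, y) = √(2*y) = √2*√y)
R = -560564 (R = -2 + (9 - 560571) = -2 - 560562 = -560564)
R - d(1994, -125) = -560564 - √2*√(-125) = -560564 - √2*5*I*√5 = -560564 - 5*I*√10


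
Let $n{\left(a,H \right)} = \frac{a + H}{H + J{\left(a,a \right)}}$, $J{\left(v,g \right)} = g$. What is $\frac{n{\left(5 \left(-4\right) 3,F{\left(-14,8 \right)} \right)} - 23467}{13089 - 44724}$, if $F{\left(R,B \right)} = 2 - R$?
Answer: $\frac{7822}{10545} \approx 0.74177$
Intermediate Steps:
$n{\left(a,H \right)} = 1$ ($n{\left(a,H \right)} = \frac{a + H}{H + a} = \frac{H + a}{H + a} = 1$)
$\frac{n{\left(5 \left(-4\right) 3,F{\left(-14,8 \right)} \right)} - 23467}{13089 - 44724} = \frac{1 - 23467}{13089 - 44724} = - \frac{23466}{-31635} = \left(-23466\right) \left(- \frac{1}{31635}\right) = \frac{7822}{10545}$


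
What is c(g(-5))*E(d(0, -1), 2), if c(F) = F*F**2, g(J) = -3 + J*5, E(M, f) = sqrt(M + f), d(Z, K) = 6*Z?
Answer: -21952*sqrt(2) ≈ -31045.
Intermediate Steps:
g(J) = -3 + 5*J
c(F) = F**3
c(g(-5))*E(d(0, -1), 2) = (-3 + 5*(-5))**3*sqrt(6*0 + 2) = (-3 - 25)**3*sqrt(0 + 2) = (-28)**3*sqrt(2) = -21952*sqrt(2)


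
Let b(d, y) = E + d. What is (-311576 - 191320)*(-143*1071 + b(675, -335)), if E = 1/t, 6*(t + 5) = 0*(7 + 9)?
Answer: 383403384336/5 ≈ 7.6681e+10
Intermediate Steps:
t = -5 (t = -5 + (0*(7 + 9))/6 = -5 + (0*16)/6 = -5 + (⅙)*0 = -5 + 0 = -5)
E = -⅕ (E = 1/(-5) = -⅕ ≈ -0.20000)
b(d, y) = -⅕ + d
(-311576 - 191320)*(-143*1071 + b(675, -335)) = (-311576 - 191320)*(-143*1071 + (-⅕ + 675)) = -502896*(-153153 + 3374/5) = -502896*(-762391/5) = 383403384336/5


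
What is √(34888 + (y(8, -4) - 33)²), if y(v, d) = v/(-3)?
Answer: √325441/3 ≈ 190.16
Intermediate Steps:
y(v, d) = -v/3 (y(v, d) = v*(-⅓) = -v/3)
√(34888 + (y(8, -4) - 33)²) = √(34888 + (-⅓*8 - 33)²) = √(34888 + (-8/3 - 33)²) = √(34888 + (-107/3)²) = √(34888 + 11449/9) = √(325441/9) = √325441/3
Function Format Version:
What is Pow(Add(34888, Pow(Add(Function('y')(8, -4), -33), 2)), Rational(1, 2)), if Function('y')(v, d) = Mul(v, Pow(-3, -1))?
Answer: Mul(Rational(1, 3), Pow(325441, Rational(1, 2))) ≈ 190.16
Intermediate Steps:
Function('y')(v, d) = Mul(Rational(-1, 3), v) (Function('y')(v, d) = Mul(v, Rational(-1, 3)) = Mul(Rational(-1, 3), v))
Pow(Add(34888, Pow(Add(Function('y')(8, -4), -33), 2)), Rational(1, 2)) = Pow(Add(34888, Pow(Add(Mul(Rational(-1, 3), 8), -33), 2)), Rational(1, 2)) = Pow(Add(34888, Pow(Add(Rational(-8, 3), -33), 2)), Rational(1, 2)) = Pow(Add(34888, Pow(Rational(-107, 3), 2)), Rational(1, 2)) = Pow(Add(34888, Rational(11449, 9)), Rational(1, 2)) = Pow(Rational(325441, 9), Rational(1, 2)) = Mul(Rational(1, 3), Pow(325441, Rational(1, 2)))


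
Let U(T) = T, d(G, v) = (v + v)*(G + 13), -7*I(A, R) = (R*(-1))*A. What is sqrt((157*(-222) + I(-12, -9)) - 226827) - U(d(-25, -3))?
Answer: -72 + I*sqrt(12821613)/7 ≈ -72.0 + 511.53*I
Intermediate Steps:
I(A, R) = A*R/7 (I(A, R) = -R*(-1)*A/7 = -(-R)*A/7 = -(-1)*A*R/7 = A*R/7)
d(G, v) = 2*v*(13 + G) (d(G, v) = (2*v)*(13 + G) = 2*v*(13 + G))
sqrt((157*(-222) + I(-12, -9)) - 226827) - U(d(-25, -3)) = sqrt((157*(-222) + (1/7)*(-12)*(-9)) - 226827) - 2*(-3)*(13 - 25) = sqrt((-34854 + 108/7) - 226827) - 2*(-3)*(-12) = sqrt(-243870/7 - 226827) - 1*72 = sqrt(-1831659/7) - 72 = I*sqrt(12821613)/7 - 72 = -72 + I*sqrt(12821613)/7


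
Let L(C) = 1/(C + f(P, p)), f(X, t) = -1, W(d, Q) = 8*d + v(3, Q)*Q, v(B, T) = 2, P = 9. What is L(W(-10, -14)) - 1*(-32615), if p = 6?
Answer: 3555034/109 ≈ 32615.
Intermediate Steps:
W(d, Q) = 2*Q + 8*d (W(d, Q) = 8*d + 2*Q = 2*Q + 8*d)
L(C) = 1/(-1 + C) (L(C) = 1/(C - 1) = 1/(-1 + C))
L(W(-10, -14)) - 1*(-32615) = 1/(-1 + (2*(-14) + 8*(-10))) - 1*(-32615) = 1/(-1 + (-28 - 80)) + 32615 = 1/(-1 - 108) + 32615 = 1/(-109) + 32615 = -1/109 + 32615 = 3555034/109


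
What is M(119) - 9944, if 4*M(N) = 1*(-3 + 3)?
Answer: -9944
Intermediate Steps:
M(N) = 0 (M(N) = (1*(-3 + 3))/4 = (1*0)/4 = (1/4)*0 = 0)
M(119) - 9944 = 0 - 9944 = -9944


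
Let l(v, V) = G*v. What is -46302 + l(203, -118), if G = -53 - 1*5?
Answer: -58076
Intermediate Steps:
G = -58 (G = -53 - 5 = -58)
l(v, V) = -58*v
-46302 + l(203, -118) = -46302 - 58*203 = -46302 - 11774 = -58076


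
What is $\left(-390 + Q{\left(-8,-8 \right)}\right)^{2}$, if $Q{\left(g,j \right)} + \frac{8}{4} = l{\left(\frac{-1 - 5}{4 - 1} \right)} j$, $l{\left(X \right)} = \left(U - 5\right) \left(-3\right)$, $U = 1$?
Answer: $238144$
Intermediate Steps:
$l{\left(X \right)} = 12$ ($l{\left(X \right)} = \left(1 - 5\right) \left(-3\right) = \left(-4\right) \left(-3\right) = 12$)
$Q{\left(g,j \right)} = -2 + 12 j$
$\left(-390 + Q{\left(-8,-8 \right)}\right)^{2} = \left(-390 + \left(-2 + 12 \left(-8\right)\right)\right)^{2} = \left(-390 - 98\right)^{2} = \left(-488\right)^{2} = 238144$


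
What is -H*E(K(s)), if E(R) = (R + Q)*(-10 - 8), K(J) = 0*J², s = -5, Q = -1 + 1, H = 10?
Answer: 0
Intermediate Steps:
Q = 0
K(J) = 0
E(R) = -18*R (E(R) = (R + 0)*(-10 - 8) = R*(-18) = -18*R)
-H*E(K(s)) = -10*(-18*0) = -10*0 = -1*0 = 0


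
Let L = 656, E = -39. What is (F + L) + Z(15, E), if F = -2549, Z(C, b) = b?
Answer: -1932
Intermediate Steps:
(F + L) + Z(15, E) = (-2549 + 656) - 39 = -1893 - 39 = -1932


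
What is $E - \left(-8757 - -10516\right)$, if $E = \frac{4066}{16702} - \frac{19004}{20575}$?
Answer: $- \frac{302351463604}{171821825} \approx -1759.7$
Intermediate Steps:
$E = - \frac{116873429}{171821825}$ ($E = 4066 \cdot \frac{1}{16702} - \frac{19004}{20575} = \frac{2033}{8351} - \frac{19004}{20575} = - \frac{116873429}{171821825} \approx -0.6802$)
$E - \left(-8757 - -10516\right) = - \frac{116873429}{171821825} - \left(-8757 - -10516\right) = - \frac{116873429}{171821825} - \left(-8757 + 10516\right) = - \frac{116873429}{171821825} - 1759 = - \frac{302351463604}{171821825}$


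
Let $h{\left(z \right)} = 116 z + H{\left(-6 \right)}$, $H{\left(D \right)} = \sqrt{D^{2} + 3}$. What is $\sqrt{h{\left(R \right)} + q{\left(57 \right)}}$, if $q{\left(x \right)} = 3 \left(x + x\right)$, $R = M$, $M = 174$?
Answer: $\sqrt{20526 + \sqrt{39}} \approx 143.29$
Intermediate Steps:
$R = 174$
$q{\left(x \right)} = 6 x$ ($q{\left(x \right)} = 3 \cdot 2 x = 6 x$)
$H{\left(D \right)} = \sqrt{3 + D^{2}}$
$h{\left(z \right)} = \sqrt{39} + 116 z$ ($h{\left(z \right)} = 116 z + \sqrt{3 + \left(-6\right)^{2}} = 116 z + \sqrt{3 + 36} = 116 z + \sqrt{39} = \sqrt{39} + 116 z$)
$\sqrt{h{\left(R \right)} + q{\left(57 \right)}} = \sqrt{\left(\sqrt{39} + 116 \cdot 174\right) + 6 \cdot 57} = \sqrt{\left(\sqrt{39} + 20184\right) + 342} = \sqrt{\left(20184 + \sqrt{39}\right) + 342} = \sqrt{20526 + \sqrt{39}}$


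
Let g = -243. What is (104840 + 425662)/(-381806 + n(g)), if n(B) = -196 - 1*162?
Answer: -88417/63694 ≈ -1.3882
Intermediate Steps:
n(B) = -358 (n(B) = -196 - 162 = -358)
(104840 + 425662)/(-381806 + n(g)) = (104840 + 425662)/(-381806 - 358) = 530502/(-382164) = 530502*(-1/382164) = -88417/63694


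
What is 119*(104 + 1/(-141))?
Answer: 1744897/141 ≈ 12375.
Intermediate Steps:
119*(104 + 1/(-141)) = 119*(104 - 1/141) = 119*(14663/141) = 1744897/141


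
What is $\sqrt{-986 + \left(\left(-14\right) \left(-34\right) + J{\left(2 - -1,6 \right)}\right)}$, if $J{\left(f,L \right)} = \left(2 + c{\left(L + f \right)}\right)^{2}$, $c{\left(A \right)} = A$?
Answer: $i \sqrt{389} \approx 19.723 i$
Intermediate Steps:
$J{\left(f,L \right)} = \left(2 + L + f\right)^{2}$ ($J{\left(f,L \right)} = \left(2 + \left(L + f\right)\right)^{2} = \left(2 + L + f\right)^{2}$)
$\sqrt{-986 + \left(\left(-14\right) \left(-34\right) + J{\left(2 - -1,6 \right)}\right)} = \sqrt{-986 + \left(\left(-14\right) \left(-34\right) + \left(2 + 6 + \left(2 - -1\right)\right)^{2}\right)} = \sqrt{-986 + \left(476 + \left(2 + 6 + \left(2 + 1\right)\right)^{2}\right)} = \sqrt{-986 + \left(476 + \left(2 + 6 + 3\right)^{2}\right)} = \sqrt{-986 + \left(476 + 11^{2}\right)} = \sqrt{-986 + \left(476 + 121\right)} = \sqrt{-986 + 597} = \sqrt{-389} = i \sqrt{389}$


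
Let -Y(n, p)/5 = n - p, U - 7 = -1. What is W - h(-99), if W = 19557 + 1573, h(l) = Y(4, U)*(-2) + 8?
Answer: 21142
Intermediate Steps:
U = 6 (U = 7 - 1 = 6)
Y(n, p) = -5*n + 5*p (Y(n, p) = -5*(n - p) = -5*n + 5*p)
h(l) = -12 (h(l) = (-5*4 + 5*6)*(-2) + 8 = (-20 + 30)*(-2) + 8 = 10*(-2) + 8 = -20 + 8 = -12)
W = 21130
W - h(-99) = 21130 - 1*(-12) = 21130 + 12 = 21142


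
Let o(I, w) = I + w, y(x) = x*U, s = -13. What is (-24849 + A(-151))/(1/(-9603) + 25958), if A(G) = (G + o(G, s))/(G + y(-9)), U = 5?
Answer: -6681066381/6979690844 ≈ -0.95722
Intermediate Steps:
y(x) = 5*x (y(x) = x*5 = 5*x)
A(G) = (-13 + 2*G)/(-45 + G) (A(G) = (G + (G - 13))/(G + 5*(-9)) = (G + (-13 + G))/(G - 45) = (-13 + 2*G)/(-45 + G))
(-24849 + A(-151))/(1/(-9603) + 25958) = (-24849 + (-13 + 2*(-151))/(-45 - 151))/(1/(-9603) + 25958) = (-24849 + (-13 - 302)/(-196))/(-1/9603 + 25958) = (-24849 - 1/196*(-315))/(249274673/9603) = (-24849 + 45/28)*(9603/249274673) = -695727/28*9603/249274673 = -6681066381/6979690844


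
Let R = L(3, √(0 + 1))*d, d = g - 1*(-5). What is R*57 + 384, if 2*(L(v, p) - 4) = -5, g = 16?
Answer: 4359/2 ≈ 2179.5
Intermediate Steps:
L(v, p) = 3/2 (L(v, p) = 4 + (½)*(-5) = 4 - 5/2 = 3/2)
d = 21 (d = 16 - 1*(-5) = 16 + 5 = 21)
R = 63/2 (R = (3/2)*21 = 63/2 ≈ 31.500)
R*57 + 384 = (63/2)*57 + 384 = 3591/2 + 384 = 4359/2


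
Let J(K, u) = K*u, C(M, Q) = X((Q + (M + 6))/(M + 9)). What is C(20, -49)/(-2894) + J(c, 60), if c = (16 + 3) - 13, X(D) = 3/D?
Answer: 23962407/66562 ≈ 360.00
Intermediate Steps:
C(M, Q) = 3*(9 + M)/(6 + M + Q) (C(M, Q) = 3/(((Q + (M + 6))/(M + 9))) = 3/(((Q + (6 + M))/(9 + M))) = 3/(((6 + M + Q)/(9 + M))) = 3*((9 + M)/(6 + M + Q)) = 3*(9 + M)/(6 + M + Q))
c = 6 (c = 19 - 13 = 6)
C(20, -49)/(-2894) + J(c, 60) = (3*(9 + 20)/(6 + 20 - 49))/(-2894) + 6*60 = (3*29/(-23))*(-1/2894) + 360 = (3*(-1/23)*29)*(-1/2894) + 360 = -87/23*(-1/2894) + 360 = 87/66562 + 360 = 23962407/66562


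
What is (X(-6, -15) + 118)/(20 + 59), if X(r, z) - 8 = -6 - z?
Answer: 135/79 ≈ 1.7089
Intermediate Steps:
X(r, z) = 2 - z (X(r, z) = 8 + (-6 - z) = 2 - z)
(X(-6, -15) + 118)/(20 + 59) = ((2 - 1*(-15)) + 118)/(20 + 59) = ((2 + 15) + 118)/79 = (17 + 118)*(1/79) = 135*(1/79) = 135/79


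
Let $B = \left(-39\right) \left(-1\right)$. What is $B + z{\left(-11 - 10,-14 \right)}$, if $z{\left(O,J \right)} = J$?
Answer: $25$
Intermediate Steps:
$B = 39$
$B + z{\left(-11 - 10,-14 \right)} = 39 - 14 = 25$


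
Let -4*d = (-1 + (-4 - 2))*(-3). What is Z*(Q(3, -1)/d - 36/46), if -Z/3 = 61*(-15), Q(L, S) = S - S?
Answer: -49410/23 ≈ -2148.3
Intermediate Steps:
Q(L, S) = 0
d = -21/4 (d = -(-1 + (-4 - 2))*(-3)/4 = -(-1 - 6)*(-3)/4 = -(-7)*(-3)/4 = -1/4*21 = -21/4 ≈ -5.2500)
Z = 2745 (Z = -183*(-15) = -3*(-915) = 2745)
Z*(Q(3, -1)/d - 36/46) = 2745*(0/(-21/4) - 36/46) = 2745*(0*(-4/21) - 36*1/46) = 2745*(0 - 18/23) = 2745*(-18/23) = -49410/23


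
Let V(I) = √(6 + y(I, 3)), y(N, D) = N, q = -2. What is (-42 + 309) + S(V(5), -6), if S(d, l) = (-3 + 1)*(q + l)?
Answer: 283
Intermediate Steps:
V(I) = √(6 + I)
S(d, l) = 4 - 2*l (S(d, l) = (-3 + 1)*(-2 + l) = -2*(-2 + l) = 4 - 2*l)
(-42 + 309) + S(V(5), -6) = (-42 + 309) + (4 - 2*(-6)) = 267 + (4 + 12) = 267 + 16 = 283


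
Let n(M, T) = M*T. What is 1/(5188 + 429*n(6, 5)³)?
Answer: 1/11588188 ≈ 8.6295e-8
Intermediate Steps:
1/(5188 + 429*n(6, 5)³) = 1/(5188 + 429*(6*5)³) = 1/(5188 + 429*30³) = 1/(5188 + 429*27000) = 1/(5188 + 11583000) = 1/11588188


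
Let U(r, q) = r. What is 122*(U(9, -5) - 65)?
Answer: -6832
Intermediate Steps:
122*(U(9, -5) - 65) = 122*(9 - 65) = 122*(-56) = -6832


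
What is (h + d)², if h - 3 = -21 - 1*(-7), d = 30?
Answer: 361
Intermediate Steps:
h = -11 (h = 3 + (-21 - 1*(-7)) = 3 + (-21 + 7) = 3 - 14 = -11)
(h + d)² = (-11 + 30)² = 19² = 361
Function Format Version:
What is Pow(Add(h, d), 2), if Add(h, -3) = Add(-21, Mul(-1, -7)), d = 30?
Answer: 361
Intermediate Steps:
h = -11 (h = Add(3, Add(-21, Mul(-1, -7))) = Add(3, Add(-21, 7)) = Add(3, -14) = -11)
Pow(Add(h, d), 2) = Pow(Add(-11, 30), 2) = Pow(19, 2) = 361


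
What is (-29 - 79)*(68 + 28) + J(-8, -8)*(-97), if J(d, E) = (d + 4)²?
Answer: -11920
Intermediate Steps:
J(d, E) = (4 + d)²
(-29 - 79)*(68 + 28) + J(-8, -8)*(-97) = (-29 - 79)*(68 + 28) + (4 - 8)²*(-97) = -108*96 + (-4)²*(-97) = -10368 + 16*(-97) = -10368 - 1552 = -11920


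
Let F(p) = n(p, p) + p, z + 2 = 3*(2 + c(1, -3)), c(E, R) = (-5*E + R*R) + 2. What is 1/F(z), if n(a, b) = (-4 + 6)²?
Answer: 1/26 ≈ 0.038462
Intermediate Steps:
c(E, R) = 2 + R² - 5*E (c(E, R) = (-5*E + R²) + 2 = (R² - 5*E) + 2 = 2 + R² - 5*E)
n(a, b) = 4 (n(a, b) = 2² = 4)
z = 22 (z = -2 + 3*(2 + (2 + (-3)² - 5*1)) = -2 + 3*(2 + (2 + 9 - 5)) = -2 + 3*(2 + 6) = -2 + 3*8 = -2 + 24 = 22)
F(p) = 4 + p
1/F(z) = 1/(4 + 22) = 1/26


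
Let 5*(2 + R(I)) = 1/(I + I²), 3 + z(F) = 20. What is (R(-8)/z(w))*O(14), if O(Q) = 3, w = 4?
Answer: -1677/4760 ≈ -0.35231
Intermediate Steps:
z(F) = 17 (z(F) = -3 + 20 = 17)
R(I) = -2 + 1/(5*(I + I²))
(R(-8)/z(w))*O(14) = (((⅕)*(1 - 10*(-8) - 10*(-8)²)/(-8*(1 - 8)))/17)*3 = (((⅕)*(-⅛)*(1 + 80 - 10*64)/(-7))*(1/17))*3 = (((⅕)*(-⅛)*(-⅐)*(1 + 80 - 640))*(1/17))*3 = (((⅕)*(-⅛)*(-⅐)*(-559))*(1/17))*3 = -559/280*1/17*3 = -559/4760*3 = -1677/4760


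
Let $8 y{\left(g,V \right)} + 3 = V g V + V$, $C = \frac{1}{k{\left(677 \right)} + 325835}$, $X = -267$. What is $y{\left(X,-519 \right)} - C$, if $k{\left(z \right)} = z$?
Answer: $- \frac{2935339165927}{326512} \approx -8.99 \cdot 10^{6}$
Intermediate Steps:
$C = \frac{1}{326512}$ ($C = \frac{1}{677 + 325835} = \frac{1}{326512} \approx 3.0627 \cdot 10^{-6}$)
$y{\left(g,V \right)} = - \frac{3}{8} + \frac{V}{8} + \frac{g V^{2}}{8}$ ($y{\left(g,V \right)} = - \frac{3}{8} + \frac{V g V + V}{8} = - \frac{3}{8} + \frac{g V^{2} + V}{8} = - \frac{3}{8} + \frac{V + g V^{2}}{8} = - \frac{3}{8} + \left(\frac{V}{8} + \frac{g V^{2}}{8}\right) = - \frac{3}{8} + \frac{V}{8} + \frac{g V^{2}}{8}$)
$y{\left(X,-519 \right)} - C = \left(- \frac{3}{8} + \frac{1}{8} \left(-519\right) + \frac{1}{8} \left(-267\right) \left(-519\right)^{2}\right) - \frac{1}{326512} = \left(- \frac{3}{8} - \frac{519}{8} + \frac{1}{8} \left(-267\right) 269361\right) - \frac{1}{326512} = \left(- \frac{3}{8} - \frac{519}{8} - \frac{71919387}{8}\right) - \frac{1}{326512} = - \frac{71919909}{8} - \frac{1}{326512} = - \frac{2935339165927}{326512}$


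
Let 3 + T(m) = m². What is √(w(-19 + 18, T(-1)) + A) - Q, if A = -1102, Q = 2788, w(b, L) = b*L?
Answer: -2788 + 10*I*√11 ≈ -2788.0 + 33.166*I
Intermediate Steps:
T(m) = -3 + m²
w(b, L) = L*b
√(w(-19 + 18, T(-1)) + A) - Q = √((-3 + (-1)²)*(-19 + 18) - 1102) - 1*2788 = √((-3 + 1)*(-1) - 1102) - 2788 = √(-2*(-1) - 1102) - 2788 = √(2 - 1102) - 2788 = √(-1100) - 2788 = 10*I*√11 - 2788 = -2788 + 10*I*√11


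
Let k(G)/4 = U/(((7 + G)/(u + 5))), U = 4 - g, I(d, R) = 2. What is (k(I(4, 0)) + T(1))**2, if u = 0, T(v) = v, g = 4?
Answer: 1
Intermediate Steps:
U = 0 (U = 4 - 1*4 = 4 - 4 = 0)
k(G) = 0 (k(G) = 4*(0/(((7 + G)/(0 + 5)))) = 4*(0/(((7 + G)/5))) = 4*(0/(((7 + G)*(1/5)))) = 4*(0/(7/5 + G/5)) = 4*0 = 0)
(k(I(4, 0)) + T(1))**2 = (0 + 1)**2 = 1**2 = 1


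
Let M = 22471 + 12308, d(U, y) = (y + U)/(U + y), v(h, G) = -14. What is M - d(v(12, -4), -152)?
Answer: 34778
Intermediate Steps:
d(U, y) = 1 (d(U, y) = (U + y)/(U + y) = 1)
M = 34779
M - d(v(12, -4), -152) = 34779 - 1*1 = 34779 - 1 = 34778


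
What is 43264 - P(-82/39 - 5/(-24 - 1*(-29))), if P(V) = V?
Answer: 1687417/39 ≈ 43267.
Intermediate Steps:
43264 - P(-82/39 - 5/(-24 - 1*(-29))) = 43264 - (-82/39 - 5/(-24 - 1*(-29))) = 43264 - (-82*1/39 - 5/(-24 + 29)) = 43264 - (-82/39 - 5/5) = 43264 - (-82/39 - 5*⅕) = 43264 - (-82/39 - 1) = 43264 - 1*(-121/39) = 43264 + 121/39 = 1687417/39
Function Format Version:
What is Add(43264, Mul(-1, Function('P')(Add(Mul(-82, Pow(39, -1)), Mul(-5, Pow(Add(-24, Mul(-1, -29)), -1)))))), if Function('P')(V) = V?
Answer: Rational(1687417, 39) ≈ 43267.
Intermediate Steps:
Add(43264, Mul(-1, Function('P')(Add(Mul(-82, Pow(39, -1)), Mul(-5, Pow(Add(-24, Mul(-1, -29)), -1)))))) = Add(43264, Mul(-1, Add(Mul(-82, Pow(39, -1)), Mul(-5, Pow(Add(-24, Mul(-1, -29)), -1))))) = Add(43264, Mul(-1, Add(Mul(-82, Rational(1, 39)), Mul(-5, Pow(Add(-24, 29), -1))))) = Add(43264, Mul(-1, Add(Rational(-82, 39), Mul(-5, Pow(5, -1))))) = Add(43264, Mul(-1, Add(Rational(-82, 39), Mul(-5, Rational(1, 5))))) = Add(43264, Mul(-1, Add(Rational(-82, 39), -1))) = Add(43264, Mul(-1, Rational(-121, 39))) = Add(43264, Rational(121, 39)) = Rational(1687417, 39)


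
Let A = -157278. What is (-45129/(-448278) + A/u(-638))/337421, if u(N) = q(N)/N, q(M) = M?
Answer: -23501407385/50419470346 ≈ -0.46612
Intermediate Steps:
u(N) = 1 (u(N) = N/N = 1)
(-45129/(-448278) + A/u(-638))/337421 = (-45129/(-448278) - 157278/1)/337421 = (-45129*(-1/448278) - 157278*1)*(1/337421) = (15043/149426 - 157278)*(1/337421) = -23501407385/149426*1/337421 = -23501407385/50419470346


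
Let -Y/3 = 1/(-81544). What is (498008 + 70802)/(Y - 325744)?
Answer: -46383042640/26562468733 ≈ -1.7462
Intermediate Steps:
Y = 3/81544 (Y = -3/(-81544) = -3*(-1/81544) = 3/81544 ≈ 3.6790e-5)
(498008 + 70802)/(Y - 325744) = (498008 + 70802)/(3/81544 - 325744) = 568810/(-26562468733/81544) = 568810*(-81544/26562468733) = -46383042640/26562468733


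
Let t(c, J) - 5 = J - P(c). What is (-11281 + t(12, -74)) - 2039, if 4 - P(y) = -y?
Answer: -13405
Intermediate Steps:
P(y) = 4 + y (P(y) = 4 - (-1)*y = 4 + y)
t(c, J) = 1 + J - c (t(c, J) = 5 + (J - (4 + c)) = 5 + (J + (-4 - c)) = 5 + (-4 + J - c) = 1 + J - c)
(-11281 + t(12, -74)) - 2039 = (-11281 + (1 - 74 - 1*12)) - 2039 = (-11281 + (1 - 74 - 12)) - 2039 = (-11281 - 85) - 2039 = -11366 - 2039 = -13405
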